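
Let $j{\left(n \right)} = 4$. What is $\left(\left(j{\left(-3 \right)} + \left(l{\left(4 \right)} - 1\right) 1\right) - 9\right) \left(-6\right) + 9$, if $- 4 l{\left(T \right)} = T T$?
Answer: $69$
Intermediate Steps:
$l{\left(T \right)} = - \frac{T^{2}}{4}$ ($l{\left(T \right)} = - \frac{T T}{4} = - \frac{T^{2}}{4}$)
$\left(\left(j{\left(-3 \right)} + \left(l{\left(4 \right)} - 1\right) 1\right) - 9\right) \left(-6\right) + 9 = \left(\left(4 + \left(- \frac{4^{2}}{4} - 1\right) 1\right) - 9\right) \left(-6\right) + 9 = \left(\left(4 + \left(\left(- \frac{1}{4}\right) 16 - 1\right) 1\right) - 9\right) \left(-6\right) + 9 = \left(\left(4 + \left(-4 - 1\right) 1\right) - 9\right) \left(-6\right) + 9 = \left(\left(4 - 5\right) - 9\right) \left(-6\right) + 9 = \left(-1 - 9\right) \left(-6\right) + 9 = \left(-10\right) \left(-6\right) + 9 = 60 + 9 = 69$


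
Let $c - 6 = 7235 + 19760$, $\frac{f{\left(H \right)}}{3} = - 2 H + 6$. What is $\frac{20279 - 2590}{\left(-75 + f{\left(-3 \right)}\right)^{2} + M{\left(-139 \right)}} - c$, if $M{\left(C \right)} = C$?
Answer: $- \frac{37297693}{1382} \approx -26988.0$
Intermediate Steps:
$f{\left(H \right)} = 18 - 6 H$ ($f{\left(H \right)} = 3 \left(- 2 H + 6\right) = 3 \left(6 - 2 H\right) = 18 - 6 H$)
$c = 27001$ ($c = 6 + \left(7235 + 19760\right) = 6 + 26995 = 27001$)
$\frac{20279 - 2590}{\left(-75 + f{\left(-3 \right)}\right)^{2} + M{\left(-139 \right)}} - c = \frac{20279 - 2590}{\left(-75 + \left(18 - -18\right)\right)^{2} - 139} - 27001 = \frac{17689}{\left(-75 + \left(18 + 18\right)\right)^{2} - 139} - 27001 = \frac{17689}{\left(-75 + 36\right)^{2} - 139} - 27001 = \frac{17689}{\left(-39\right)^{2} - 139} - 27001 = \frac{17689}{1521 - 139} - 27001 = \frac{17689}{1382} - 27001 = - \frac{37297693}{1382}$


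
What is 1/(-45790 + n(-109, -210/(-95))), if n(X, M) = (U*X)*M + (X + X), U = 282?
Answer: -19/2165148 ≈ -8.7754e-6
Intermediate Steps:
n(X, M) = 2*X + 282*M*X (n(X, M) = (282*X)*M + (X + X) = 282*M*X + 2*X = 2*X + 282*M*X)
1/(-45790 + n(-109, -210/(-95))) = 1/(-45790 + 2*(-109)*(1 + 141*(-210/(-95)))) = 1/(-45790 + 2*(-109)*(1 + 141*(-210*(-1/95)))) = 1/(-45790 + 2*(-109)*(1 + 141*(42/19))) = 1/(-45790 + 2*(-109)*(1 + 5922/19)) = 1/(-45790 + 2*(-109)*(5941/19)) = 1/(-45790 - 1295138/19) = 1/(-2165148/19) = -19/2165148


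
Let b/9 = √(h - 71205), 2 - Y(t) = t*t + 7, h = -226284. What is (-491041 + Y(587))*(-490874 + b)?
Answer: 410181677510 - 7520535*I*√297489 ≈ 4.1018e+11 - 4.1019e+9*I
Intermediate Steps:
Y(t) = -5 - t² (Y(t) = 2 - (t*t + 7) = 2 - (t² + 7) = 2 - (7 + t²) = 2 + (-7 - t²) = -5 - t²)
b = 9*I*√297489 (b = 9*√(-226284 - 71205) = 9*√(-297489) = 9*(I*√297489) = 9*I*√297489 ≈ 4908.8*I)
(-491041 + Y(587))*(-490874 + b) = (-491041 + (-5 - 1*587²))*(-490874 + 9*I*√297489) = (-491041 + (-5 - 1*344569))*(-490874 + 9*I*√297489) = (-491041 + (-5 - 344569))*(-490874 + 9*I*√297489) = (-491041 - 344574)*(-490874 + 9*I*√297489) = -835615*(-490874 + 9*I*√297489) = 410181677510 - 7520535*I*√297489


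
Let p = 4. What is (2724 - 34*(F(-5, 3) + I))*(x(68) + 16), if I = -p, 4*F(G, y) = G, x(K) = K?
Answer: 243810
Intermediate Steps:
F(G, y) = G/4
I = -4 (I = -1*4 = -4)
(2724 - 34*(F(-5, 3) + I))*(x(68) + 16) = (2724 - 34*((1/4)*(-5) - 4))*(68 + 16) = (2724 - 34*(-5/4 - 4))*84 = (2724 - 34*(-21/4))*84 = (2724 + 357/2)*84 = (5805/2)*84 = 243810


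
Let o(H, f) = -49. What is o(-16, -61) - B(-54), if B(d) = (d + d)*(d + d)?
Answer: -11713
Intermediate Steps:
B(d) = 4*d² (B(d) = (2*d)*(2*d) = 4*d²)
o(-16, -61) - B(-54) = -49 - 4*(-54)² = -49 - 4*2916 = -49 - 1*11664 = -49 - 11664 = -11713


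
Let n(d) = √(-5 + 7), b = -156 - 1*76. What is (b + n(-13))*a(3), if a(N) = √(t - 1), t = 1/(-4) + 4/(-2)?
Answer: I*√13*(-232 + √2)/2 ≈ -415.69*I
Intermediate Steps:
b = -232 (b = -156 - 76 = -232)
t = -9/4 (t = 1*(-¼) + 4*(-½) = -¼ - 2 = -9/4 ≈ -2.2500)
n(d) = √2
a(N) = I*√13/2 (a(N) = √(-9/4 - 1) = √(-13/4) = I*√13/2)
(b + n(-13))*a(3) = (-232 + √2)*(I*√13/2) = I*√13*(-232 + √2)/2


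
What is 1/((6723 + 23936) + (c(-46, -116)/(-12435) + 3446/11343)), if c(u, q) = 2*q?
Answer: 47016735/1441501239227 ≈ 3.2616e-5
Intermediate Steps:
1/((6723 + 23936) + (c(-46, -116)/(-12435) + 3446/11343)) = 1/((6723 + 23936) + ((2*(-116))/(-12435) + 3446/11343)) = 1/(30659 + (-232*(-1/12435) + 3446*(1/11343))) = 1/(30659 + (232/12435 + 3446/11343)) = 1/(30659 + 15160862/47016735) = 1/(1441501239227/47016735) = 47016735/1441501239227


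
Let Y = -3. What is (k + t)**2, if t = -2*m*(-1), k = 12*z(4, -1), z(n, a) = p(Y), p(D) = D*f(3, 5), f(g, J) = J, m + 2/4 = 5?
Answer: 29241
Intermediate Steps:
m = 9/2 (m = -1/2 + 5 = 9/2 ≈ 4.5000)
p(D) = 5*D (p(D) = D*5 = 5*D)
z(n, a) = -15 (z(n, a) = 5*(-3) = -15)
k = -180 (k = 12*(-15) = -180)
t = 9 (t = -2*9/2*(-1) = -9*(-1) = 9)
(k + t)**2 = (-180 + 9)**2 = (-171)**2 = 29241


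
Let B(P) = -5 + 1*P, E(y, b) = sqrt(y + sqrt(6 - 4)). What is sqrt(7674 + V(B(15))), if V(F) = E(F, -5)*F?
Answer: sqrt(7674 + 10*sqrt(10 + sqrt(2))) ≈ 87.794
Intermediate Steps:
E(y, b) = sqrt(y + sqrt(2))
B(P) = -5 + P
V(F) = F*sqrt(F + sqrt(2)) (V(F) = sqrt(F + sqrt(2))*F = F*sqrt(F + sqrt(2)))
sqrt(7674 + V(B(15))) = sqrt(7674 + (-5 + 15)*sqrt((-5 + 15) + sqrt(2))) = sqrt(7674 + 10*sqrt(10 + sqrt(2)))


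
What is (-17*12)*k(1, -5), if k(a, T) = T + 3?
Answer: 408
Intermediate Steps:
k(a, T) = 3 + T
(-17*12)*k(1, -5) = (-17*12)*(3 - 5) = -204*(-2) = 408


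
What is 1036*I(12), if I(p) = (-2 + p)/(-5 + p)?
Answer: 1480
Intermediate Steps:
I(p) = (-2 + p)/(-5 + p)
1036*I(12) = 1036*((-2 + 12)/(-5 + 12)) = 1036*(10/7) = 1480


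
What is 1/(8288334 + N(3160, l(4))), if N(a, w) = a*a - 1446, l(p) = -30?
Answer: 1/18272488 ≈ 5.4727e-8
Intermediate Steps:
N(a, w) = -1446 + a**2 (N(a, w) = a**2 - 1446 = -1446 + a**2)
1/(8288334 + N(3160, l(4))) = 1/(8288334 + (-1446 + 3160**2)) = 1/(8288334 + (-1446 + 9985600)) = 1/(8288334 + 9984154) = 1/18272488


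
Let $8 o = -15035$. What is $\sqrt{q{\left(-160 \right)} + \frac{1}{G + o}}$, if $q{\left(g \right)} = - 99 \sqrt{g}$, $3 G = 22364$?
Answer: $\frac{2 \sqrt{2778 - 6133311459 i \sqrt{10}}}{7871} \approx 25.023 - 25.023 i$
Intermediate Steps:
$G = \frac{22364}{3}$ ($G = \frac{1}{3} \cdot 22364 = \frac{22364}{3} \approx 7454.7$)
$o = - \frac{15035}{8}$ ($o = \frac{1}{8} \left(-15035\right) = - \frac{15035}{8} \approx -1879.4$)
$\sqrt{q{\left(-160 \right)} + \frac{1}{G + o}} = \sqrt{- 99 \sqrt{-160} + \frac{1}{\frac{22364}{3} - \frac{15035}{8}}} = \sqrt{- 99 \cdot 4 i \sqrt{10} + \frac{1}{\frac{133807}{24}}} = \sqrt{- 396 i \sqrt{10} + \frac{24}{133807}} = \sqrt{\frac{24}{133807} - 396 i \sqrt{10}}$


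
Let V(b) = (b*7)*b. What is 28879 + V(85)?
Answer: 79454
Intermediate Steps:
V(b) = 7*b² (V(b) = (7*b)*b = 7*b²)
28879 + V(85) = 28879 + 7*85² = 28879 + 7*7225 = 28879 + 50575 = 79454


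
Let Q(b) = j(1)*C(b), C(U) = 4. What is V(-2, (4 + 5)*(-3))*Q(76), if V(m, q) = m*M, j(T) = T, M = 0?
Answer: 0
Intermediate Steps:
V(m, q) = 0 (V(m, q) = m*0 = 0)
Q(b) = 4 (Q(b) = 1*4 = 4)
V(-2, (4 + 5)*(-3))*Q(76) = 0*4 = 0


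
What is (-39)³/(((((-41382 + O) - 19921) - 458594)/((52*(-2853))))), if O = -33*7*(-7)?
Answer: -733360797/43190 ≈ -16980.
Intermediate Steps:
O = 1617 (O = -231*(-7) = 1617)
(-39)³/(((((-41382 + O) - 19921) - 458594)/((52*(-2853))))) = (-39)³/(((((-41382 + 1617) - 19921) - 458594)/((52*(-2853))))) = -59319*(-148356/((-39765 - 19921) - 458594)) = -59319*(-148356/(-59686 - 458594)) = -59319/((-518280*(-1/148356))) = -59319/43190/12363 = -59319*12363/43190 = -733360797/43190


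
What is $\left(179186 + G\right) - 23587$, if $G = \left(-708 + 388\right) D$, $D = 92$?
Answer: $126159$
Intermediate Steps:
$G = -29440$ ($G = \left(-708 + 388\right) 92 = \left(-320\right) 92 = -29440$)
$\left(179186 + G\right) - 23587 = \left(179186 - 29440\right) - 23587 = 149746 - 23587 = 126159$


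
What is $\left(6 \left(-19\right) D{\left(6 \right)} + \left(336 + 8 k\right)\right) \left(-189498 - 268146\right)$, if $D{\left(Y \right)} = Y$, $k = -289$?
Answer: $1217333040$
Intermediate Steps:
$\left(6 \left(-19\right) D{\left(6 \right)} + \left(336 + 8 k\right)\right) \left(-189498 - 268146\right) = \left(6 \left(-19\right) 6 + \left(336 + 8 \left(-289\right)\right)\right) \left(-189498 - 268146\right) = \left(\left(-114\right) 6 + \left(336 - 2312\right)\right) \left(-457644\right) = \left(-684 - 1976\right) \left(-457644\right) = \left(-2660\right) \left(-457644\right) = 1217333040$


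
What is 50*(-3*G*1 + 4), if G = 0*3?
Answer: 200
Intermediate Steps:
G = 0
50*(-3*G*1 + 4) = 50*(-3*0*1 + 4) = 50*(0*1 + 4) = 50*(0 + 4) = 50*4 = 200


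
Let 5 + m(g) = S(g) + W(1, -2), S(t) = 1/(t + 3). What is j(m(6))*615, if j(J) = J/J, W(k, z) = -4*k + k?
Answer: 615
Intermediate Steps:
W(k, z) = -3*k
S(t) = 1/(3 + t)
m(g) = -8 + 1/(3 + g) (m(g) = -5 + (1/(3 + g) - 3*1) = -5 + (1/(3 + g) - 3) = -5 + (-3 + 1/(3 + g)) = -8 + 1/(3 + g))
j(J) = 1
j(m(6))*615 = 1*615 = 615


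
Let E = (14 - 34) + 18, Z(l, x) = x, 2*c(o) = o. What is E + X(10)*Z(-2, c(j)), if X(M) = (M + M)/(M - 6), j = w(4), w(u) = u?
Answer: 8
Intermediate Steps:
j = 4
X(M) = 2*M/(-6 + M) (X(M) = (2*M)/(-6 + M) = 2*M/(-6 + M))
c(o) = o/2
E = -2 (E = -20 + 18 = -2)
E + X(10)*Z(-2, c(j)) = -2 + (2*10/(-6 + 10))*((1/2)*4) = -2 + (2*10/4)*2 = -2 + (2*10*(1/4))*2 = -2 + 5*2 = -2 + 10 = 8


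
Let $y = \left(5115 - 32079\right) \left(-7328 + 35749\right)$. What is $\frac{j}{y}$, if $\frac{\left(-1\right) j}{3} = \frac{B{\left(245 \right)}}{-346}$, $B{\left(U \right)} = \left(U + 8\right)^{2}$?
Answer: $- \frac{64009}{88384990008} \approx -7.2421 \cdot 10^{-7}$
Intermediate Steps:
$B{\left(U \right)} = \left(8 + U\right)^{2}$
$y = -766343844$ ($y = \left(-26964\right) 28421 = -766343844$)
$j = \frac{192027}{346}$ ($j = - 3 \frac{\left(8 + 245\right)^{2}}{-346} = - 3 \cdot 253^{2} \left(- \frac{1}{346}\right) = - 3 \cdot 64009 \left(- \frac{1}{346}\right) = \left(-3\right) \left(- \frac{64009}{346}\right) = \frac{192027}{346} \approx 554.99$)
$\frac{j}{y} = \frac{192027}{346 \left(-766343844\right)} = \frac{192027}{346} \left(- \frac{1}{766343844}\right) = - \frac{64009}{88384990008}$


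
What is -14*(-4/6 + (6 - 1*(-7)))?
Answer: -518/3 ≈ -172.67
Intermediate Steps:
-14*(-4/6 + (6 - 1*(-7))) = -14*(-4*1/6 + (6 + 7)) = -14*(-2/3 + 13) = -14*37/3 = -518/3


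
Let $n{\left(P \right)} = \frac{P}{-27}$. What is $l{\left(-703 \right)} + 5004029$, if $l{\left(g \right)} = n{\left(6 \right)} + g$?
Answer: $\frac{45029932}{9} \approx 5.0033 \cdot 10^{6}$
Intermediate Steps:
$n{\left(P \right)} = - \frac{P}{27}$ ($n{\left(P \right)} = P \left(- \frac{1}{27}\right) = - \frac{P}{27}$)
$l{\left(g \right)} = - \frac{2}{9} + g$ ($l{\left(g \right)} = \left(- \frac{1}{27}\right) 6 + g = - \frac{2}{9} + g$)
$l{\left(-703 \right)} + 5004029 = \left(- \frac{2}{9} - 703\right) + 5004029 = - \frac{6329}{9} + 5004029 = \frac{45029932}{9}$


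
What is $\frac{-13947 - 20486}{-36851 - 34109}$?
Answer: $\frac{34433}{70960} \approx 0.48525$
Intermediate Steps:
$\frac{-13947 - 20486}{-36851 - 34109} = - \frac{34433}{-70960} = \left(-34433\right) \left(- \frac{1}{70960}\right) = \frac{34433}{70960}$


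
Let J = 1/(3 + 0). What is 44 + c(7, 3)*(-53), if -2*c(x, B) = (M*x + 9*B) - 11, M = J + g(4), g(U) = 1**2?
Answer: 2146/3 ≈ 715.33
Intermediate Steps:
g(U) = 1
J = 1/3 ≈ 0.33333
M = 4/3 (M = 1/3 + 1 = 4/3 ≈ 1.3333)
c(x, B) = 11/2 - 9*B/2 - 2*x/3 (c(x, B) = -((4*x/3 + 9*B) - 11)/2 = -((9*B + 4*x/3) - 11)/2 = -(-11 + 9*B + 4*x/3)/2 = 11/2 - 9*B/2 - 2*x/3)
44 + c(7, 3)*(-53) = 44 + (11/2 - 9/2*3 - 2/3*7)*(-53) = 44 + (11/2 - 27/2 - 14/3)*(-53) = 44 - 38/3*(-53) = 44 + 2014/3 = 2146/3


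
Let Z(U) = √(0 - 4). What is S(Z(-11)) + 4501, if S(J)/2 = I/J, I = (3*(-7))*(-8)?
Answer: 4501 - 168*I ≈ 4501.0 - 168.0*I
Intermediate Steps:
I = 168 (I = -21*(-8) = 168)
Z(U) = 2*I (Z(U) = √(-4) = 2*I)
S(J) = 336/J (S(J) = 2*(168/J) = 336/J)
S(Z(-11)) + 4501 = 336/((2*I)) + 4501 = 336*(-I/2) + 4501 = -168*I + 4501 = 4501 - 168*I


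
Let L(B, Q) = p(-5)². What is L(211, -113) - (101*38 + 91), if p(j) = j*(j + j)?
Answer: -1429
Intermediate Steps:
p(j) = 2*j² (p(j) = j*(2*j) = 2*j²)
L(B, Q) = 2500 (L(B, Q) = (2*(-5)²)² = (2*25)² = 50² = 2500)
L(211, -113) - (101*38 + 91) = 2500 - (101*38 + 91) = 2500 - (3838 + 91) = 2500 - 1*3929 = 2500 - 3929 = -1429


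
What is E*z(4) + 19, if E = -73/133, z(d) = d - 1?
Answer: 2308/133 ≈ 17.353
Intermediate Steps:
z(d) = -1 + d
E = -73/133 (E = -73*1/133 = -73/133 ≈ -0.54887)
E*z(4) + 19 = -73*(-1 + 4)/133 + 19 = -73/133*3 + 19 = -219/133 + 19 = 2308/133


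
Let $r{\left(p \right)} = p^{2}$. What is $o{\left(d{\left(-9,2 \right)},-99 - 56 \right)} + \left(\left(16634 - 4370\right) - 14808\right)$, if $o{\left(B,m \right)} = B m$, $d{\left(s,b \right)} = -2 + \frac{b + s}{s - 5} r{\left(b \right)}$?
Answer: $-2544$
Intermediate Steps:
$d{\left(s,b \right)} = -2 + \frac{b^{2} \left(b + s\right)}{-5 + s}$ ($d{\left(s,b \right)} = -2 + \frac{b + s}{s - 5} b^{2} = -2 + \frac{b + s}{-5 + s} b^{2} = -2 + \frac{b^{2} \left(b + s\right)}{-5 + s}$)
$o{\left(d{\left(-9,2 \right)},-99 - 56 \right)} + \left(\left(16634 - 4370\right) - 14808\right) = \frac{10 + 2^{3} - -18 - 9 \cdot 2^{2}}{-5 - 9} \left(-99 - 56\right) + \left(\left(16634 - 4370\right) - 14808\right) = \frac{10 + 8 + 18 - 36}{-14} \left(-155\right) + \left(12264 - 14808\right) = - \frac{10 + 8 + 18 - 36}{14} \left(-155\right) - 2544 = \left(- \frac{1}{14}\right) 0 \left(-155\right) - 2544 = 0 \left(-155\right) - 2544 = 0 - 2544 = -2544$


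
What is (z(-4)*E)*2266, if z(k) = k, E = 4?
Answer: -36256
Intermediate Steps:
(z(-4)*E)*2266 = -4*4*2266 = -16*2266 = -36256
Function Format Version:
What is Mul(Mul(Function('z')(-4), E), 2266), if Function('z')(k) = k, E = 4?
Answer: -36256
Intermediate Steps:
Mul(Mul(Function('z')(-4), E), 2266) = Mul(Mul(-4, 4), 2266) = Mul(-16, 2266) = -36256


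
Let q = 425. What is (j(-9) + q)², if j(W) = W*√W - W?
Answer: 187627 - 23436*I ≈ 1.8763e+5 - 23436.0*I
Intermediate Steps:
j(W) = W^(3/2) - W
(j(-9) + q)² = (((-9)^(3/2) - 1*(-9)) + 425)² = ((-27*I + 9) + 425)² = ((9 - 27*I) + 425)² = (434 - 27*I)²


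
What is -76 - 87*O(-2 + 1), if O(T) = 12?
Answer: -1120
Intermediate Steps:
-76 - 87*O(-2 + 1) = -76 - 87*12 = -76 - 1044 = -1120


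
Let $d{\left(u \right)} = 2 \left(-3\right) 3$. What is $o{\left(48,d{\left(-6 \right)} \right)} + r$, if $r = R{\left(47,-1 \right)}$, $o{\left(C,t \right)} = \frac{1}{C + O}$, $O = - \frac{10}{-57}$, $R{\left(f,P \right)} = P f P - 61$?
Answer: $- \frac{38387}{2746} \approx -13.979$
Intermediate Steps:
$R{\left(f,P \right)} = -61 + f P^{2}$ ($R{\left(f,P \right)} = f P^{2} - 61 = -61 + f P^{2}$)
$O = \frac{10}{57}$ ($O = \left(-10\right) \left(- \frac{1}{57}\right) = \frac{10}{57} \approx 0.17544$)
$d{\left(u \right)} = -18$ ($d{\left(u \right)} = \left(-6\right) 3 = -18$)
$o{\left(C,t \right)} = \frac{1}{\frac{10}{57} + C}$ ($o{\left(C,t \right)} = \frac{1}{C + \frac{10}{57}} = \frac{1}{\frac{10}{57} + C}$)
$r = -14$ ($r = -61 + 47 \left(-1\right)^{2} = -61 + 47 \cdot 1 = -61 + 47 = -14$)
$o{\left(48,d{\left(-6 \right)} \right)} + r = \frac{57}{10 + 57 \cdot 48} - 14 = \frac{57}{10 + 2736} - 14 = \frac{57}{2746} - 14 = - \frac{38387}{2746}$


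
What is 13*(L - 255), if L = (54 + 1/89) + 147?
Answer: -62465/89 ≈ -701.85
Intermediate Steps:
L = 17890/89 (L = (54 + 1/89) + 147 = 4807/89 + 147 = 17890/89 ≈ 201.01)
13*(L - 255) = 13*(17890/89 - 255) = 13*(-4805/89) = -62465/89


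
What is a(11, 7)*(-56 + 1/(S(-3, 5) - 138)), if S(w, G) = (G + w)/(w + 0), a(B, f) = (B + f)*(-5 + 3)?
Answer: 209691/104 ≈ 2016.3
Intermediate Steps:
a(B, f) = -2*B - 2*f (a(B, f) = (B + f)*(-2) = -2*B - 2*f)
S(w, G) = (G + w)/w
a(11, 7)*(-56 + 1/(S(-3, 5) - 138)) = (-2*11 - 2*7)*(-56 + 1/((5 - 3)/(-3) - 138)) = (-22 - 14)*(-56 + 1/(-1/3*2 - 138)) = -36*(-56 + 1/(-2/3 - 138)) = -36*(-56 + 1/(-416/3)) = -36*(-56 - 3/416) = -36*(-23299/416) = 209691/104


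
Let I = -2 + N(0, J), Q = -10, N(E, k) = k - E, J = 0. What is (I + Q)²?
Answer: 144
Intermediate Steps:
I = -2 (I = -2 + (0 - 1*0) = -2 + (0 + 0) = -2 + 0 = -2)
(I + Q)² = (-2 - 10)² = (-12)² = 144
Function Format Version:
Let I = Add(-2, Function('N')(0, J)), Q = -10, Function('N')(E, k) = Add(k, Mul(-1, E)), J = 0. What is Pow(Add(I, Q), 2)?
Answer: 144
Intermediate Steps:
I = -2 (I = Add(-2, Add(0, Mul(-1, 0))) = Add(-2, Add(0, 0)) = Add(-2, 0) = -2)
Pow(Add(I, Q), 2) = Pow(Add(-2, -10), 2) = Pow(-12, 2) = 144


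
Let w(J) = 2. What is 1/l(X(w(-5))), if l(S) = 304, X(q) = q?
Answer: 1/304 ≈ 0.0032895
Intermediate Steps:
1/l(X(w(-5))) = 1/304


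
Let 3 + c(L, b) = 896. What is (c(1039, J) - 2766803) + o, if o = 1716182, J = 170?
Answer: -1049728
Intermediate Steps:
c(L, b) = 893 (c(L, b) = -3 + 896 = 893)
(c(1039, J) - 2766803) + o = (893 - 2766803) + 1716182 = -2765910 + 1716182 = -1049728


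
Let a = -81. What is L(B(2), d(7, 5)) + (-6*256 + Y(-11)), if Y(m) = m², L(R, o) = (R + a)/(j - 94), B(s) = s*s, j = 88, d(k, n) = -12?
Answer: -8413/6 ≈ -1402.2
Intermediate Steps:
B(s) = s²
L(R, o) = 27/2 - R/6 (L(R, o) = (R - 81)/(88 - 94) = (-81 + R)/(-6) = (-81 + R)*(-⅙) = 27/2 - R/6)
L(B(2), d(7, 5)) + (-6*256 + Y(-11)) = (27/2 - ⅙*2²) + (-6*256 + (-11)²) = (27/2 - ⅙*4) + (-1536 + 121) = (27/2 - ⅔) - 1415 = 77/6 - 1415 = -8413/6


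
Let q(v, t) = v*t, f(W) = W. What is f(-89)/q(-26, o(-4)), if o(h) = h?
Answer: -89/104 ≈ -0.85577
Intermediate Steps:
q(v, t) = t*v
f(-89)/q(-26, o(-4)) = -89/((-4*(-26))) = -89/104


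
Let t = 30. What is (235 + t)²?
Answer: 70225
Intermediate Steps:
(235 + t)² = (235 + 30)² = 265² = 70225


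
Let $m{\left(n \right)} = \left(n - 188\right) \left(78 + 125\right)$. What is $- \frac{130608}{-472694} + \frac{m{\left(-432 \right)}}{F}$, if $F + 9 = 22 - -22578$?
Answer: $- \frac{974874164}{184114313} \approx -5.2949$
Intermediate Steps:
$m{\left(n \right)} = -38164 + 203 n$ ($m{\left(n \right)} = \left(-188 + n\right) 203 = -38164 + 203 n$)
$F = 22591$ ($F = -9 + \left(22 - -22578\right) = -9 + \left(22 + 22578\right) = -9 + 22600 = 22591$)
$- \frac{130608}{-472694} + \frac{m{\left(-432 \right)}}{F} = - \frac{130608}{-472694} + \frac{-38164 + 203 \left(-432\right)}{22591} = \left(-130608\right) \left(- \frac{1}{472694}\right) + \left(-38164 - 87696\right) \frac{1}{22591} = \frac{65304}{236347} - \frac{4340}{779} = - \frac{974874164}{184114313}$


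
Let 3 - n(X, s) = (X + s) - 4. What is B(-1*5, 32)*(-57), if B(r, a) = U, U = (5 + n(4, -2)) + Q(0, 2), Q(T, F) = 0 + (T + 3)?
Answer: -741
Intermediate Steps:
n(X, s) = 7 - X - s (n(X, s) = 3 - ((X + s) - 4) = 3 - (-4 + X + s) = 3 + (4 - X - s) = 7 - X - s)
Q(T, F) = 3 + T (Q(T, F) = 0 + (3 + T) = 3 + T)
U = 13 (U = (5 + (7 - 1*4 - 1*(-2))) + (3 + 0) = (5 + (7 - 4 + 2)) + 3 = (5 + 5) + 3 = 10 + 3 = 13)
B(r, a) = 13
B(-1*5, 32)*(-57) = 13*(-57) = -741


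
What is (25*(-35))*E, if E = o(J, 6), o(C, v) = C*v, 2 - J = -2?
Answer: -21000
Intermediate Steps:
J = 4 (J = 2 - 1*(-2) = 2 + 2 = 4)
E = 24 (E = 4*6 = 24)
(25*(-35))*E = (25*(-35))*24 = -875*24 = -21000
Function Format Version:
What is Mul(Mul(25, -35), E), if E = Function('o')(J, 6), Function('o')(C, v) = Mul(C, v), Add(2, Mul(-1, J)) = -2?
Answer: -21000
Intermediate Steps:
J = 4 (J = Add(2, Mul(-1, -2)) = Add(2, 2) = 4)
E = 24 (E = Mul(4, 6) = 24)
Mul(Mul(25, -35), E) = Mul(Mul(25, -35), 24) = Mul(-875, 24) = -21000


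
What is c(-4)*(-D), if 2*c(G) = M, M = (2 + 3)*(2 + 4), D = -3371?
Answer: 50565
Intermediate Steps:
M = 30 (M = 5*6 = 30)
c(G) = 15 (c(G) = (1/2)*30 = 15)
c(-4)*(-D) = 15*(-1*(-3371)) = 15*3371 = 50565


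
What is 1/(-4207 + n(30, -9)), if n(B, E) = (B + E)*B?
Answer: -1/3577 ≈ -0.00027956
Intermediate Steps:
n(B, E) = B*(B + E)
1/(-4207 + n(30, -9)) = 1/(-4207 + 30*(30 - 9)) = 1/(-4207 + 30*21) = 1/(-4207 + 630) = 1/(-3577) = -1/3577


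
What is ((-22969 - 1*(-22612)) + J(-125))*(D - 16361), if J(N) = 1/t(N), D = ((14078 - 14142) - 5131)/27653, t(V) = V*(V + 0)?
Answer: 2523743708439072/432078125 ≈ 5.8409e+6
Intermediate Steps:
t(V) = V² (t(V) = V*V = V²)
D = -5195/27653 (D = (-64 - 5131)*(1/27653) = -5195*1/27653 = -5195/27653 ≈ -0.18786)
J(N) = N⁻² (J(N) = 1/(N²) = N⁻²)
((-22969 - 1*(-22612)) + J(-125))*(D - 16361) = ((-22969 - 1*(-22612)) + (-125)⁻²)*(-5195/27653 - 16361) = ((-22969 + 22612) + 1/15625)*(-452435928/27653) = (-357 + 1/15625)*(-452435928/27653) = -5578124/15625*(-452435928/27653) = 2523743708439072/432078125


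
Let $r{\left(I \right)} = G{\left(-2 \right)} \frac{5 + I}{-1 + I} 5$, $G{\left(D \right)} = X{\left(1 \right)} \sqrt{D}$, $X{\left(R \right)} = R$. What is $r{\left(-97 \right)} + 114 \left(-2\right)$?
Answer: $-228 + \frac{230 i \sqrt{2}}{49} \approx -228.0 + 6.6381 i$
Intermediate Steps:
$G{\left(D \right)} = \sqrt{D}$ ($G{\left(D \right)} = 1 \sqrt{D} = \sqrt{D}$)
$r{\left(I \right)} = \frac{5 i \sqrt{2} \left(5 + I\right)}{-1 + I}$ ($r{\left(I \right)} = \sqrt{-2} \frac{5 + I}{-1 + I} 5 = i \sqrt{2} \frac{5 + I}{-1 + I} 5 = \frac{i \sqrt{2} \left(5 + I\right)}{-1 + I} 5 = \frac{5 i \sqrt{2} \left(5 + I\right)}{-1 + I}$)
$r{\left(-97 \right)} + 114 \left(-2\right) = \frac{5 i \sqrt{2} \left(5 - 97\right)}{-1 - 97} + 114 \left(-2\right) = 5 i \sqrt{2} \frac{1}{-98} \left(-92\right) - 228 = 5 i \sqrt{2} \left(- \frac{1}{98}\right) \left(-92\right) - 228 = \frac{230 i \sqrt{2}}{49} - 228 = -228 + \frac{230 i \sqrt{2}}{49}$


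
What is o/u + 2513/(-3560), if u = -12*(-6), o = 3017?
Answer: 329987/8010 ≈ 41.197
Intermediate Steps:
u = 72
o/u + 2513/(-3560) = 3017/72 + 2513/(-3560) = 3017*(1/72) + 2513*(-1/3560) = 3017/72 - 2513/3560 = 329987/8010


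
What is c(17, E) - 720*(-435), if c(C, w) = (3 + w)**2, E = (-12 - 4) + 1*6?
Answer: 313249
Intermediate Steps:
E = -10 (E = -16 + 6 = -10)
c(17, E) - 720*(-435) = (3 - 10)**2 - 720*(-435) = (-7)**2 + 313200 = 49 + 313200 = 313249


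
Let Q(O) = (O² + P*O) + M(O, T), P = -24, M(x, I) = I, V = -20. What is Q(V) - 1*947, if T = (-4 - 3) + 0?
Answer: -74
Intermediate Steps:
T = -7 (T = -7 + 0 = -7)
Q(O) = -7 + O² - 24*O (Q(O) = (O² - 24*O) - 7 = -7 + O² - 24*O)
Q(V) - 1*947 = (-7 + (-20)² - 24*(-20)) - 1*947 = (-7 + 400 + 480) - 947 = 873 - 947 = -74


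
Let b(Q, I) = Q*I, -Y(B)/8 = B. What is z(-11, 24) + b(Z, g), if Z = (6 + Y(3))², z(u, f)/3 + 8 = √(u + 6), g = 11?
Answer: 3540 + 3*I*√5 ≈ 3540.0 + 6.7082*I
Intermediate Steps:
Y(B) = -8*B
z(u, f) = -24 + 3*√(6 + u) (z(u, f) = -24 + 3*√(u + 6) = -24 + 3*√(6 + u))
Z = 324 (Z = (6 - 8*3)² = (6 - 24)² = (-18)² = 324)
b(Q, I) = I*Q
z(-11, 24) + b(Z, g) = (-24 + 3*√(6 - 11)) + 11*324 = (-24 + 3*√(-5)) + 3564 = (-24 + 3*(I*√5)) + 3564 = (-24 + 3*I*√5) + 3564 = 3540 + 3*I*√5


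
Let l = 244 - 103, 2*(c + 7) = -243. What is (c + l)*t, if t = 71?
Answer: 1775/2 ≈ 887.50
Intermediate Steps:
c = -257/2 (c = -7 + (1/2)*(-243) = -7 - 243/2 = -257/2 ≈ -128.50)
l = 141
(c + l)*t = (-257/2 + 141)*71 = (25/2)*71 = 1775/2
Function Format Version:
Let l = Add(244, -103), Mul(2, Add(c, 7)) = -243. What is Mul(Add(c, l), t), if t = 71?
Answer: Rational(1775, 2) ≈ 887.50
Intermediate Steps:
c = Rational(-257, 2) (c = Add(-7, Mul(Rational(1, 2), -243)) = Add(-7, Rational(-243, 2)) = Rational(-257, 2) ≈ -128.50)
l = 141
Mul(Add(c, l), t) = Mul(Add(Rational(-257, 2), 141), 71) = Mul(Rational(25, 2), 71) = Rational(1775, 2)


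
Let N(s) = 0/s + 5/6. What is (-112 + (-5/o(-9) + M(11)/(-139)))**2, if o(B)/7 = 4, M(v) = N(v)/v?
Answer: 207585767018569/16495806096 ≈ 12584.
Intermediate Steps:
N(s) = 5/6 (N(s) = 0 + 5*(1/6) = 0 + 5/6 = 5/6)
M(v) = 5/(6*v)
o(B) = 28 (o(B) = 7*4 = 28)
(-112 + (-5/o(-9) + M(11)/(-139)))**2 = (-112 + (-5/28 + ((5/6)/11)/(-139)))**2 = (-112 + (-5*1/28 + ((5/6)*(1/11))*(-1/139)))**2 = (-112 + (-5/28 + (5/66)*(-1/139)))**2 = (-112 + (-5/28 - 5/9174))**2 = (-112 - 23005/128436)**2 = (-14407837/128436)**2 = 207585767018569/16495806096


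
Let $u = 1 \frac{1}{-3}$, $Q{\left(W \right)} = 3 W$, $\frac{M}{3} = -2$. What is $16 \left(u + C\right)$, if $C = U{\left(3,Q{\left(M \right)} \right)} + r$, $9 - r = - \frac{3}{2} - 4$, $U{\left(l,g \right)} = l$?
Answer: $\frac{824}{3} \approx 274.67$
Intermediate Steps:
$M = -6$ ($M = 3 \left(-2\right) = -6$)
$r = \frac{29}{2}$ ($r = 9 - \left(- \frac{3}{2} - 4\right) = 9 - - \frac{11}{2} = 9 + \frac{11}{2} = \frac{29}{2} \approx 14.5$)
$u = - \frac{1}{3}$ ($u = 1 \left(- \frac{1}{3}\right) = - \frac{1}{3} \approx -0.33333$)
$C = \frac{35}{2}$ ($C = 3 + \frac{29}{2} = \frac{35}{2} \approx 17.5$)
$16 \left(u + C\right) = 16 \left(- \frac{1}{3} + \frac{35}{2}\right) = 16 \cdot \frac{103}{6} = \frac{824}{3}$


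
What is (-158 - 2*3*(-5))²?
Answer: 16384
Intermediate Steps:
(-158 - 2*3*(-5))² = (-158 - 6*(-5))² = (-158 + 30)² = (-128)² = 16384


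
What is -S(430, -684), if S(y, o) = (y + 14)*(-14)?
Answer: 6216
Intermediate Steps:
S(y, o) = -196 - 14*y (S(y, o) = (14 + y)*(-14) = -196 - 14*y)
-S(430, -684) = -(-196 - 14*430) = -(-196 - 6020) = -1*(-6216) = 6216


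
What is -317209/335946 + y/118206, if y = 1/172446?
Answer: -1077672738683023/1141329047689116 ≈ -0.94423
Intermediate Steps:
y = 1/172446 ≈ 5.7989e-6
-317209/335946 + y/118206 = -317209/335946 + (1/172446)/118206 = -317209*1/335946 + (1/172446)*(1/118206) = -317209/335946 + 1/20384151876 = -1077672738683023/1141329047689116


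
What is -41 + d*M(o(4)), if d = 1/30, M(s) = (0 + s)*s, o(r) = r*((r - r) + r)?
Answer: -487/15 ≈ -32.467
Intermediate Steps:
o(r) = r² (o(r) = r*(0 + r) = r*r = r²)
M(s) = s² (M(s) = s*s = s²)
d = 1/30 ≈ 0.033333
-41 + d*M(o(4)) = -41 + (4²)²/30 = -41 + (1/30)*16² = -41 + (1/30)*256 = -41 + 128/15 = -487/15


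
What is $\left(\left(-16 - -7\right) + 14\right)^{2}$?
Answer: $25$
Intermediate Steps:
$\left(\left(-16 - -7\right) + 14\right)^{2} = \left(\left(-16 + 7\right) + 14\right)^{2} = \left(-9 + 14\right)^{2} = 5^{2} = 25$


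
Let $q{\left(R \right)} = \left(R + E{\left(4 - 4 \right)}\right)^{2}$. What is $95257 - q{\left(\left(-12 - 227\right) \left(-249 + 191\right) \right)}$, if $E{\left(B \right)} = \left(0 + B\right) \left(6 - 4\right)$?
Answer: $-192059787$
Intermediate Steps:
$E{\left(B \right)} = 2 B$ ($E{\left(B \right)} = B 2 = 2 B$)
$q{\left(R \right)} = R^{2}$ ($q{\left(R \right)} = \left(R + 2 \left(4 - 4\right)\right)^{2} = \left(R + 2 \cdot 0\right)^{2} = \left(R + 0\right)^{2} = R^{2}$)
$95257 - q{\left(\left(-12 - 227\right) \left(-249 + 191\right) \right)} = 95257 - \left(\left(-12 - 227\right) \left(-249 + 191\right)\right)^{2} = 95257 - \left(\left(-239\right) \left(-58\right)\right)^{2} = 95257 - 13862^{2} = 95257 - 192155044 = -192059787$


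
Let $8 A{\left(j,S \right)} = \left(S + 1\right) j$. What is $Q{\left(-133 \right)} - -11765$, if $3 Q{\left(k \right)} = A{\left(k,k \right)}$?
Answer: $\frac{24993}{2} \approx 12497.0$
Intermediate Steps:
$A{\left(j,S \right)} = \frac{j \left(1 + S\right)}{8}$ ($A{\left(j,S \right)} = \frac{\left(S + 1\right) j}{8} = \frac{\left(1 + S\right) j}{8} = \frac{j \left(1 + S\right)}{8}$)
$Q{\left(k \right)} = \frac{k \left(1 + k\right)}{24}$ ($Q{\left(k \right)} = \frac{\frac{1}{8} k \left(1 + k\right)}{3} = \frac{k \left(1 + k\right)}{24}$)
$Q{\left(-133 \right)} - -11765 = \frac{1}{24} \left(-133\right) \left(1 - 133\right) - -11765 = \frac{1}{24} \left(-133\right) \left(-132\right) + 11765 = \frac{1463}{2} + 11765 = \frac{24993}{2}$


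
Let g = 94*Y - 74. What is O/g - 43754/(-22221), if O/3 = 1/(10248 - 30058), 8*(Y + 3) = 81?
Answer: 1032752437384/524495928915 ≈ 1.9690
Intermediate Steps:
Y = 57/8 (Y = -3 + (⅛)*81 = -3 + 81/8 = 57/8 ≈ 7.1250)
g = 2383/4 (g = 94*(57/8) - 74 = 2679/4 - 74 = 2383/4 ≈ 595.75)
O = -3/19810 (O = 3/(10248 - 30058) = 3/(-19810) = 3*(-1/19810) = -3/19810 ≈ -0.00015144)
O/g - 43754/(-22221) = -3/(19810*2383/4) - 43754/(-22221) = -3/19810*4/2383 - 43754*(-1/22221) = -6/23603615 + 43754/22221 = 1032752437384/524495928915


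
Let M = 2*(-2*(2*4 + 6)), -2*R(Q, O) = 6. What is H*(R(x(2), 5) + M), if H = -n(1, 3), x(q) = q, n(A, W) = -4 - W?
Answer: -413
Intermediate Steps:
R(Q, O) = -3 (R(Q, O) = -½*6 = -3)
H = 7 (H = -(-4 - 1*3) = -(-4 - 3) = -1*(-7) = 7)
M = -56 (M = 2*(-2*(8 + 6)) = 2*(-2*14) = 2*(-28) = -56)
H*(R(x(2), 5) + M) = 7*(-3 - 56) = 7*(-59) = -413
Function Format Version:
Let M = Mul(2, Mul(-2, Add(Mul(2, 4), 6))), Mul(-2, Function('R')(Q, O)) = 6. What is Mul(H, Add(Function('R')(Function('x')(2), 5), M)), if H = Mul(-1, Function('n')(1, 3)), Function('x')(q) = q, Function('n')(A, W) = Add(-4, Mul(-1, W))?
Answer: -413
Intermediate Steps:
Function('R')(Q, O) = -3 (Function('R')(Q, O) = Mul(Rational(-1, 2), 6) = -3)
H = 7 (H = Mul(-1, Add(-4, Mul(-1, 3))) = Mul(-1, Add(-4, -3)) = Mul(-1, -7) = 7)
M = -56 (M = Mul(2, Mul(-2, Add(8, 6))) = Mul(2, Mul(-2, 14)) = Mul(2, -28) = -56)
Mul(H, Add(Function('R')(Function('x')(2), 5), M)) = Mul(7, Add(-3, -56)) = Mul(7, -59) = -413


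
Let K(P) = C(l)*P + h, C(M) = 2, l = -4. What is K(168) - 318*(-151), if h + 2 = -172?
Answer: 48180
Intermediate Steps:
h = -174 (h = -2 - 172 = -174)
K(P) = -174 + 2*P (K(P) = 2*P - 174 = -174 + 2*P)
K(168) - 318*(-151) = (-174 + 2*168) - 318*(-151) = (-174 + 336) - 1*(-48018) = 162 + 48018 = 48180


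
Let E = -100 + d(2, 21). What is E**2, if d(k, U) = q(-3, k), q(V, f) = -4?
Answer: 10816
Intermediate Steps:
d(k, U) = -4
E = -104 (E = -100 - 4 = -104)
E**2 = (-104)**2 = 10816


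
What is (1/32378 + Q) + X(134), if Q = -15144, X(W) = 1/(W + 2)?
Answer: -33342589119/2201704 ≈ -15144.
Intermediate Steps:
X(W) = 1/(2 + W)
(1/32378 + Q) + X(134) = (1/32378 - 15144) + 1/(2 + 134) = (1/32378 - 15144) + 1/136 = -490332431/32378 + 1/136 = -33342589119/2201704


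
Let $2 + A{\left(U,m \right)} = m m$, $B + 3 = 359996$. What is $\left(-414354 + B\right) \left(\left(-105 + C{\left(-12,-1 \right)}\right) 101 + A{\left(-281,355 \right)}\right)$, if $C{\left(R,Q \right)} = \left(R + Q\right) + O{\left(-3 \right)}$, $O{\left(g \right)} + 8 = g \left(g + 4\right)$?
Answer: $-6142466834$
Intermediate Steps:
$B = 359993$ ($B = -3 + 359996 = 359993$)
$A{\left(U,m \right)} = -2 + m^{2}$ ($A{\left(U,m \right)} = -2 + m m = -2 + m^{2}$)
$O{\left(g \right)} = -8 + g \left(4 + g\right)$ ($O{\left(g \right)} = -8 + g \left(g + 4\right) = -8 + g \left(4 + g\right)$)
$C{\left(R,Q \right)} = -11 + Q + R$ ($C{\left(R,Q \right)} = \left(R + Q\right) + \left(-8 + \left(-3\right)^{2} + 4 \left(-3\right)\right) = \left(Q + R\right) - 11 = -11 + Q + R$)
$\left(-414354 + B\right) \left(\left(-105 + C{\left(-12,-1 \right)}\right) 101 + A{\left(-281,355 \right)}\right) = \left(-414354 + 359993\right) \left(\left(-105 - 24\right) 101 - \left(2 - 355^{2}\right)\right) = - 54361 \left(\left(-105 - 24\right) 101 + \left(-2 + 126025\right)\right) = - 54361 \left(\left(-129\right) 101 + 126023\right) = - 54361 \left(-13029 + 126023\right) = \left(-54361\right) 112994 = -6142466834$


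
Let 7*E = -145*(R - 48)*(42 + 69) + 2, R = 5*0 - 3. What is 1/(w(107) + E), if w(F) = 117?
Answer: 7/821666 ≈ 8.5193e-6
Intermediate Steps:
R = -3 (R = 0 - 3 = -3)
E = 820847/7 (E = (-145*(-3 - 48)*(42 + 69) + 2)/7 = (-(-7395)*111 + 2)/7 = (-145*(-5661) + 2)/7 = (820845 + 2)/7 = (⅐)*820847 = 820847/7 ≈ 1.1726e+5)
1/(w(107) + E) = 1/(117 + 820847/7) = 1/(821666/7) = 7/821666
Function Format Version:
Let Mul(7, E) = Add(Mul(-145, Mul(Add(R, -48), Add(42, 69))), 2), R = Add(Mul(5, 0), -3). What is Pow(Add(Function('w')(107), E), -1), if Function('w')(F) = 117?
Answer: Rational(7, 821666) ≈ 8.5193e-6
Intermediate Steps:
R = -3 (R = Add(0, -3) = -3)
E = Rational(820847, 7) (E = Mul(Rational(1, 7), Add(Mul(-145, Mul(Add(-3, -48), Add(42, 69))), 2)) = Mul(Rational(1, 7), Add(Mul(-145, Mul(-51, 111)), 2)) = Mul(Rational(1, 7), Add(Mul(-145, -5661), 2)) = Mul(Rational(1, 7), Add(820845, 2)) = Mul(Rational(1, 7), 820847) = Rational(820847, 7) ≈ 1.1726e+5)
Pow(Add(Function('w')(107), E), -1) = Pow(Add(117, Rational(820847, 7)), -1) = Pow(Rational(821666, 7), -1) = Rational(7, 821666)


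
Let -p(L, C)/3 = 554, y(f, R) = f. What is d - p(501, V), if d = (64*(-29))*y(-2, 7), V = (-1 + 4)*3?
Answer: 5374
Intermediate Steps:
V = 9 (V = 3*3 = 9)
p(L, C) = -1662 (p(L, C) = -3*554 = -1662)
d = 3712 (d = (64*(-29))*(-2) = -1856*(-2) = 3712)
d - p(501, V) = 3712 - 1*(-1662) = 3712 + 1662 = 5374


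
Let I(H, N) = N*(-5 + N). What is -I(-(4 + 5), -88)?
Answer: -8184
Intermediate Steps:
-I(-(4 + 5), -88) = -(-88)*(-5 - 88) = -(-88)*(-93) = -1*8184 = -8184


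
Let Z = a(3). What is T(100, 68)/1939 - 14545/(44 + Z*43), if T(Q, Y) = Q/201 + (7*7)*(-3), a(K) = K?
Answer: -5673848086/67424847 ≈ -84.151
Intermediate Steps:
Z = 3
T(Q, Y) = -147 + Q/201 (T(Q, Y) = Q/201 + 49*(-3) = Q/201 - 147 = -147 + Q/201)
T(100, 68)/1939 - 14545/(44 + Z*43) = (-147 + (1/201)*100)/1939 - 14545/(44 + 3*43) = (-147 + 100/201)*(1/1939) - 14545/(44 + 129) = -29447/201*1/1939 - 14545/173 = -29447/389739 - 14545*1/173 = -29447/389739 - 14545/173 = -5673848086/67424847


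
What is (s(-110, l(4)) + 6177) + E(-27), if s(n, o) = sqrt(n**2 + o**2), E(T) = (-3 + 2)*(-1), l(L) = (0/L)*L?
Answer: 6288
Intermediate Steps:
l(L) = 0 (l(L) = 0*L = 0)
E(T) = 1 (E(T) = -1*(-1) = 1)
(s(-110, l(4)) + 6177) + E(-27) = (sqrt((-110)**2 + 0**2) + 6177) + 1 = (sqrt(12100 + 0) + 6177) + 1 = (sqrt(12100) + 6177) + 1 = (110 + 6177) + 1 = 6287 + 1 = 6288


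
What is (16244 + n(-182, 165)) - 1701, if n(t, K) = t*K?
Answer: -15487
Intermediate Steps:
n(t, K) = K*t
(16244 + n(-182, 165)) - 1701 = (16244 + 165*(-182)) - 1701 = (16244 - 30030) - 1701 = -13786 - 1701 = -15487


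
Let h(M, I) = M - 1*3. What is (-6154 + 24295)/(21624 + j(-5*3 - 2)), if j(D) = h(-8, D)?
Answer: 18141/21613 ≈ 0.83936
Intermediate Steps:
h(M, I) = -3 + M (h(M, I) = M - 3 = -3 + M)
j(D) = -11 (j(D) = -3 - 8 = -11)
(-6154 + 24295)/(21624 + j(-5*3 - 2)) = (-6154 + 24295)/(21624 - 11) = 18141/21613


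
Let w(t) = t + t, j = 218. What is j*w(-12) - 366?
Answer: -5598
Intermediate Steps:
w(t) = 2*t
j*w(-12) - 366 = 218*(2*(-12)) - 366 = 218*(-24) - 366 = -5232 - 366 = -5598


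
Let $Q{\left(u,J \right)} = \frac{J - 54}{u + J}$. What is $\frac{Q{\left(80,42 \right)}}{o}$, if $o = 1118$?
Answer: $- \frac{3}{34099} \approx -8.7979 \cdot 10^{-5}$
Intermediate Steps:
$Q{\left(u,J \right)} = \frac{-54 + J}{J + u}$
$\frac{Q{\left(80,42 \right)}}{o} = \frac{\frac{1}{42 + 80} \left(-54 + 42\right)}{1118} = \frac{1}{122} \left(-12\right) \frac{1}{1118} = \left(- \frac{6}{61}\right) \frac{1}{1118} = - \frac{3}{34099}$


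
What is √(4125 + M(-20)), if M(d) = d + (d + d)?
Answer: √4065 ≈ 63.757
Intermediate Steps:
M(d) = 3*d (M(d) = d + 2*d = 3*d)
√(4125 + M(-20)) = √(4125 + 3*(-20)) = √(4125 - 60) = √4065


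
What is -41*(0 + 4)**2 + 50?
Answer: -606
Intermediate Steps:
-41*(0 + 4)**2 + 50 = -41*4**2 + 50 = -41*16 + 50 = -656 + 50 = -606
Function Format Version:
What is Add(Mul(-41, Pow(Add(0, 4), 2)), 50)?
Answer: -606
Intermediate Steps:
Add(Mul(-41, Pow(Add(0, 4), 2)), 50) = Add(Mul(-41, Pow(4, 2)), 50) = Add(Mul(-41, 16), 50) = Add(-656, 50) = -606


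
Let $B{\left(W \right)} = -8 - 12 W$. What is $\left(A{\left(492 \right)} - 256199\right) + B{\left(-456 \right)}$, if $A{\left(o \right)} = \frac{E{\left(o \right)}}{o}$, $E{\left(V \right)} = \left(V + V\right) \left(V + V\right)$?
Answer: $-248767$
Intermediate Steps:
$E{\left(V \right)} = 4 V^{2}$ ($E{\left(V \right)} = 2 V 2 V = 4 V^{2}$)
$A{\left(o \right)} = 4 o$ ($A{\left(o \right)} = \frac{4 o^{2}}{o} = 4 o$)
$\left(A{\left(492 \right)} - 256199\right) + B{\left(-456 \right)} = \left(4 \cdot 492 - 256199\right) - -5464 = \left(1968 - 256199\right) + \left(-8 + 5472\right) = -254231 + 5464 = -248767$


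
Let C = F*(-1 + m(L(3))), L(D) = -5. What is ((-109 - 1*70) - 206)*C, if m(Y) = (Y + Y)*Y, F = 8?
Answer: -150920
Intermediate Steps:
m(Y) = 2*Y² (m(Y) = (2*Y)*Y = 2*Y²)
C = 392 (C = 8*(-1 + 2*(-5)²) = 8*(-1 + 2*25) = 8*(-1 + 50) = 8*49 = 392)
((-109 - 1*70) - 206)*C = ((-109 - 1*70) - 206)*392 = ((-109 - 70) - 206)*392 = (-179 - 206)*392 = -385*392 = -150920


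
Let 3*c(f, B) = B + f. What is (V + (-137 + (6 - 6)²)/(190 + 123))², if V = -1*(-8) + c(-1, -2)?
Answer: 4218916/97969 ≈ 43.064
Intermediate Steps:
c(f, B) = B/3 + f/3 (c(f, B) = (B + f)/3 = B/3 + f/3)
V = 7 (V = -1*(-8) + ((⅓)*(-2) + (⅓)*(-1)) = 8 + (-⅔ - ⅓) = 8 - 1 = 7)
(V + (-137 + (6 - 6)²)/(190 + 123))² = (7 + (-137 + (6 - 6)²)/(190 + 123))² = (7 + (-137 + 0²)/313)² = (7 + (-137 + 0)*(1/313))² = (7 - 137*1/313)² = (7 - 137/313)² = (2054/313)² = 4218916/97969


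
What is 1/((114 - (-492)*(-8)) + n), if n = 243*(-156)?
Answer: -1/41730 ≈ -2.3964e-5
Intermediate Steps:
n = -37908
1/((114 - (-492)*(-8)) + n) = 1/((114 - (-492)*(-8)) - 37908) = 1/((114 - 123*32) - 37908) = 1/((114 - 3936) - 37908) = 1/(-3822 - 37908) = 1/(-41730) = -1/41730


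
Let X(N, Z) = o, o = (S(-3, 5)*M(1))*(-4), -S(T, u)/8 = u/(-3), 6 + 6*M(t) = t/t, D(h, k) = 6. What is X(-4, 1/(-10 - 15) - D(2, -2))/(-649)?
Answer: -400/5841 ≈ -0.068481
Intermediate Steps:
M(t) = -5/6 (M(t) = -1 + (t/t)/6 = -1 + (1/6)*1 = -1 + 1/6 = -5/6)
S(T, u) = 8*u/3 (S(T, u) = -8*u/(-3) = -8*u*(-1)/3 = -(-8)*u/3 = 8*u/3)
o = 400/9 (o = (((8/3)*5)*(-5/6))*(-4) = ((40/3)*(-5/6))*(-4) = -100/9*(-4) = 400/9 ≈ 44.444)
X(N, Z) = 400/9
X(-4, 1/(-10 - 15) - D(2, -2))/(-649) = (400/9)/(-649) = (400/9)*(-1/649) = -400/5841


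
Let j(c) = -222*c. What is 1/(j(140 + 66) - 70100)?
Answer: -1/115832 ≈ -8.6332e-6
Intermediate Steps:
1/(j(140 + 66) - 70100) = 1/(-222*(140 + 66) - 70100) = 1/(-222*206 - 70100) = 1/(-45732 - 70100) = 1/(-115832) = -1/115832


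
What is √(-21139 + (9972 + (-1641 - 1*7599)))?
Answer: I*√20407 ≈ 142.85*I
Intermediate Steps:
√(-21139 + (9972 + (-1641 - 1*7599))) = √(-21139 + (9972 + (-1641 - 7599))) = √(-21139 + (9972 - 9240)) = √(-21139 + 732) = √(-20407) = I*√20407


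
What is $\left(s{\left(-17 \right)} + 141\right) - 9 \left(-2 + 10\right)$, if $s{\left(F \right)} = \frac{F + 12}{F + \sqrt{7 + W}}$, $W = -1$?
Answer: $\frac{19612}{283} + \frac{5 \sqrt{6}}{283} \approx 69.344$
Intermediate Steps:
$s{\left(F \right)} = \frac{12 + F}{F + \sqrt{6}}$ ($s{\left(F \right)} = \frac{F + 12}{F + \sqrt{7 - 1}} = \frac{12 + F}{F + \sqrt{6}}$)
$\left(s{\left(-17 \right)} + 141\right) - 9 \left(-2 + 10\right) = \left(\frac{12 - 17}{-17 + \sqrt{6}} + 141\right) - 9 \left(-2 + 10\right) = \left(\frac{1}{-17 + \sqrt{6}} \left(-5\right) + 141\right) - 72 = \left(- \frac{5}{-17 + \sqrt{6}} + 141\right) - 72 = \left(141 - \frac{5}{-17 + \sqrt{6}}\right) - 72 = 69 - \frac{5}{-17 + \sqrt{6}}$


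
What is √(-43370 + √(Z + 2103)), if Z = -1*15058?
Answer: √(-43370 + I*√12955) ≈ 0.2733 + 208.25*I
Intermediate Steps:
Z = -15058
√(-43370 + √(Z + 2103)) = √(-43370 + √(-15058 + 2103)) = √(-43370 + √(-12955)) = √(-43370 + I*√12955)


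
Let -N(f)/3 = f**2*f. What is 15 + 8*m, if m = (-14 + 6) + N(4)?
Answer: -1585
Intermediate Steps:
N(f) = -3*f**3 (N(f) = -3*f**2*f = -3*f**3)
m = -200 (m = (-14 + 6) - 3*4**3 = -8 - 3*64 = -8 - 192 = -200)
15 + 8*m = 15 + 8*(-200) = 15 - 1600 = -1585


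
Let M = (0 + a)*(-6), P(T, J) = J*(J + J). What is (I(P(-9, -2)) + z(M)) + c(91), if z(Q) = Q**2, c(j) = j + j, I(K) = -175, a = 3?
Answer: 331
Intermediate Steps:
P(T, J) = 2*J**2 (P(T, J) = J*(2*J) = 2*J**2)
M = -18 (M = (0 + 3)*(-6) = 3*(-6) = -18)
c(j) = 2*j
(I(P(-9, -2)) + z(M)) + c(91) = (-175 + (-18)**2) + 2*91 = (-175 + 324) + 182 = 149 + 182 = 331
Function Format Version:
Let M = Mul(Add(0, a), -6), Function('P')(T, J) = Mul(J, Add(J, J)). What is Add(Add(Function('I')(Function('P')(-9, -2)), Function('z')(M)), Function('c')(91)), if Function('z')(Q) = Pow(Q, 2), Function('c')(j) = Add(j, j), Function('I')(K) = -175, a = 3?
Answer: 331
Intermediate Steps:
Function('P')(T, J) = Mul(2, Pow(J, 2)) (Function('P')(T, J) = Mul(J, Mul(2, J)) = Mul(2, Pow(J, 2)))
M = -18 (M = Mul(Add(0, 3), -6) = Mul(3, -6) = -18)
Function('c')(j) = Mul(2, j)
Add(Add(Function('I')(Function('P')(-9, -2)), Function('z')(M)), Function('c')(91)) = Add(Add(-175, Pow(-18, 2)), Mul(2, 91)) = Add(Add(-175, 324), 182) = Add(149, 182) = 331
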